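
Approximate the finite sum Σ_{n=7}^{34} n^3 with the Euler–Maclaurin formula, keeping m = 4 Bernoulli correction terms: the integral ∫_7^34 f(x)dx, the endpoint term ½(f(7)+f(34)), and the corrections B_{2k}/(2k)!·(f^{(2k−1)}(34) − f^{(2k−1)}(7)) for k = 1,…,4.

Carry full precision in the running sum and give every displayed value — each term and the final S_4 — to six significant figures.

The integral term ∫_7^34 x^3 dx = 333484.
Endpoint term: (f(7) + f(34))/2 = (343.000 + 39304.0)/2 = 19823.5.
Integral + boundary = 353307.
k=1: B_{2}/(2)! × [f^{(1)}(34) − f^{(1)}(7)] = 1/12 × (3468.00 − 147.000) = 276.750.
Running total after k=1: 353584.
k=2: B_{4}/(4)! × [f^{(3)}(34) − f^{(3)}(7)] = −1/720 × (6.00000 − 6.00000) = 0.00000.
Running total after k=2: 353584.
k=3: B_{6}/(6)! × [f^{(5)}(34) − f^{(5)}(7)] = 1/30240 × (0.00000 − 0.00000) = 0.00000.
Running total after k=3: 353584.
k=4: B_{8}/(8)! × [f^{(7)}(34) − f^{(7)}(7)] = −1/1209600 × (0.00000 − 0.00000) = 0.00000.

S_4 ≈ 353584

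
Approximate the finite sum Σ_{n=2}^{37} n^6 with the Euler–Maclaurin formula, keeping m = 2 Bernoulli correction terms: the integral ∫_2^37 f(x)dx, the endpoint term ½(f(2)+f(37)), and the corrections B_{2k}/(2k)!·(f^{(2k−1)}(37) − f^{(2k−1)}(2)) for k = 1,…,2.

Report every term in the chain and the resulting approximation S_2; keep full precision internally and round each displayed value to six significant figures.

S_2 ≈ 1.48792e+10

Integral: ∫_2^37 x^6 dx = 1.35617e+10.
Boundary: ½(f(2) + f(37)) = ½(64.0000 + 2.56573e+09) = 1.28286e+09.
So far: 1.48446e+10.
k=1: B_{2}/(2)! × [f^{(1)}(37) − f^{(1)}(2)] = 1/12 × (4.16064e+08 − 192.000) = 3.46720e+07.
Running total after k=1: 1.48792e+10.
k=2: B_{4}/(4)! × [f^{(3)}(37) − f^{(3)}(2)] = −1/720 × (6.07836e+06 − 960.000) = -8440.83.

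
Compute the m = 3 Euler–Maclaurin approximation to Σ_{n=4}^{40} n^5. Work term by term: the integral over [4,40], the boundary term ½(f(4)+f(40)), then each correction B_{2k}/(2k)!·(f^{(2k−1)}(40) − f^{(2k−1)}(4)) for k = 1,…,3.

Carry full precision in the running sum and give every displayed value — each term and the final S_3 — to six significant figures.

∫_4^40 x^5 dx evaluates to 6.82666e+08.
½[f(4) + f(40)] = ½[1024.00 + 1.02400e+08] = 5.12005e+07.
Integral + boundary = 7.33866e+08.
Correction k=1: B_{2}/2! · (f^{(1)}(40) − f^{(1)}(4)) = 1/12 · (1.28000e+07 − 1280.00) = 1.06656e+06.
Partial sum through k=1: 7.34933e+08.
Correction k=2: B_{4}/4! · (f^{(3)}(40) − f^{(3)}(4)) = −1/720 · (96000.0 − 960.000) = -132.000.
Partial sum through k=2: 7.34933e+08.
Correction k=3: B_{6}/6! · (f^{(5)}(40) − f^{(5)}(4)) = 1/30240 · (120.000 − 120.000) = 0.00000.

S_3 ≈ 7.34933e+08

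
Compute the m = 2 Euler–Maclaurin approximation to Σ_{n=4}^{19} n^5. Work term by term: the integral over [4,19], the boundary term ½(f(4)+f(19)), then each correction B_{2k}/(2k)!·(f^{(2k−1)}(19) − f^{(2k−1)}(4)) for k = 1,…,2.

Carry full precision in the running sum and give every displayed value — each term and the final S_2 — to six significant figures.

S_2 ≈ 9.13302e+06

∫_4^19 x^5 dx evaluates to 7.84030e+06.
Endpoint term: (f(4) + f(19))/2 = (1024.00 + 2.47610e+06)/2 = 1.23856e+06.
Running total after boundary: 9.07886e+06.
Order-1 term: 1/12 · (651605 − 1280.00) = 54193.8.
After k=1: 9.13305e+06.
Order-2 term: −1/720 · (21660.0 − 960.000) = -28.7500.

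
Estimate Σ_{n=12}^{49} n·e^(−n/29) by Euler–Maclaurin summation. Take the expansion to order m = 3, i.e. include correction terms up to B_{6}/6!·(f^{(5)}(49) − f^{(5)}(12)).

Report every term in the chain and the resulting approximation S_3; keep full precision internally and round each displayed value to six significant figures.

S_3 ≈ 377.012

∫_12^49 x·e^(−x/29) dx evaluates to 368.566.
½[f(12) + f(49)] = ½[7.93365 + 9.04457] = 8.48911.
Integral + boundary = 377.055.
Correction k=1: B_{2}/2! · (f^{(1)}(49) − f^{(1)}(12)) = 1/12 · (-0.127299 − 0.387563) = -0.0429052.
After k=1: 377.012.
Correction k=2: B_{4}/4! · (f^{(3)}(49) − f^{(3)}(12)) = −1/720 · (0.000287595 − 0.00203310) = 2.42432e-06.
After k=2: 377.012.
Correction k=3: B_{6}/6! · (f^{(5)}(49) − f^{(5)}(12)) = 1/30240 · (8.63920e-07 − 4.28700e-06) = -1.13197e-10.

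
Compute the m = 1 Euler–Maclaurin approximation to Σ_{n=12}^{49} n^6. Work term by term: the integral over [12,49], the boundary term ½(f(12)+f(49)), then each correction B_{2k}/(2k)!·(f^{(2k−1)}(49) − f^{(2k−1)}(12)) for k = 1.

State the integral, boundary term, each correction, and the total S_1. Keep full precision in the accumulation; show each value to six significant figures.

S_1 ≈ 1.03947e+11

∫_12^49 x^6 dx evaluates to 9.68839e+10.
Endpoint term: (f(12) + f(49))/2 = (2.98598e+06 + 1.38413e+10)/2 = 6.92214e+09.
Integral + boundary = 1.03806e+11.
Correction k=1: B_{2}/2! · (f^{(1)}(49) − f^{(1)}(12)) = 1/12 · (1.69485e+09 − 1.49299e+06) = 1.41113e+08.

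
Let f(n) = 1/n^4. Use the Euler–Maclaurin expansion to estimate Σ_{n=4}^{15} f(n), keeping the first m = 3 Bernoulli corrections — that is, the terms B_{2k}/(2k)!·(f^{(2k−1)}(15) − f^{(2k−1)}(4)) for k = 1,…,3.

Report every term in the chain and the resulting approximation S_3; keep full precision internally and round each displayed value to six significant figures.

The integral term ∫_4^15 1/x^4 dx = 0.00510957.
Endpoint term: (f(4) + f(15))/2 = (0.00390625 + 1.97531e-05)/2 = 0.00196300.
Integral + boundary = 0.00707257.
Correction k=1: B_{2}/2! · (f^{(1)}(15) − f^{(1)}(4)) = 1/12 · (-5.26749e-06 − (-0.00390625)) = 0.000325082.
Running total after k=1: 0.00739765.
Correction k=2: B_{4}/4! · (f^{(3)}(15) − f^{(3)}(4)) = −1/720 · (-7.02332e-07 − (-0.00732422)) = -1.01716e-05.
Running total after k=2: 0.00738748.
Correction k=3: B_{6}/6! · (f^{(5)}(15) − f^{(5)}(4)) = 1/30240 · (-1.74803e-07 − (-0.0256348)) = 8.47705e-07.

S_3 ≈ 0.00738833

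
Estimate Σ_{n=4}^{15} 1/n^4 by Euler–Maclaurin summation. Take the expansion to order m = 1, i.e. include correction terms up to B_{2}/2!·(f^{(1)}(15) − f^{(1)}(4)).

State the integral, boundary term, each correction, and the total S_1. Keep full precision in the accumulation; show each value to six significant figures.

Integral: ∫_4^15 1/x^4 dx = 0.00510957.
Endpoint term: (f(4) + f(15))/2 = (0.00390625 + 1.97531e-05)/2 = 0.00196300.
Integral + boundary = 0.00707257.
k=1: B_{2}/(2)! × [f^{(1)}(15) − f^{(1)}(4)] = 1/12 × (-5.26749e-06 − (-0.00390625)) = 0.000325082.

S_1 ≈ 0.00739765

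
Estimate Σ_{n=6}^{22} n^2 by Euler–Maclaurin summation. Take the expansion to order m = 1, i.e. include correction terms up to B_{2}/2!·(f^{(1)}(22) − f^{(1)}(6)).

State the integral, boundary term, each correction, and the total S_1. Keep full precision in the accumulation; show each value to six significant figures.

∫_6^22 x^2 dx evaluates to 3477.33.
½[f(6) + f(22)] = ½[36.0000 + 484.000] = 260.000.
Integral + boundary = 3737.33.
k=1: B_{2}/(2)! × [f^{(1)}(22) − f^{(1)}(6)] = 1/12 × (44.0000 − 12.0000) = 2.66667.

S_1 ≈ 3740.00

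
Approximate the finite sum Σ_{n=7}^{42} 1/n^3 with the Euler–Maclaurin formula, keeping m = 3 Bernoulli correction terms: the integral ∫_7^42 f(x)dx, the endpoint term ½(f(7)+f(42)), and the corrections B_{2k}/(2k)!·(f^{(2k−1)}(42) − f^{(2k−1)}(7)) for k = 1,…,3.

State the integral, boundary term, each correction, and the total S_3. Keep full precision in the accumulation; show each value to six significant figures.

Integral: ∫_7^42 1/x^3 dx = 0.00992063.
½[f(7) + f(42)] = ½[0.00291545 + 1.34975e-05] = 0.00146447.
Running total after boundary: 0.0113851.
k=1: B_{2}/(2)! × [f^{(1)}(42) − f^{(1)}(7)] = 1/12 × (-9.64104e-07 − (-0.00124948)) = 0.000104043.
Running total after k=1: 0.0114892.
k=2: B_{4}/(4)! × [f^{(3)}(42) − f^{(3)}(7)] = −1/720 × (-1.09309e-08 − (-0.000509992)) = -7.08306e-07.
Running total after k=2: 0.0114884.
k=3: B_{6}/(6)! × [f^{(5)}(42) − f^{(5)}(7)] = 1/30240 × (-2.60259e-10 − (-0.000437136)) = 1.44555e-08.

S_3 ≈ 0.0114885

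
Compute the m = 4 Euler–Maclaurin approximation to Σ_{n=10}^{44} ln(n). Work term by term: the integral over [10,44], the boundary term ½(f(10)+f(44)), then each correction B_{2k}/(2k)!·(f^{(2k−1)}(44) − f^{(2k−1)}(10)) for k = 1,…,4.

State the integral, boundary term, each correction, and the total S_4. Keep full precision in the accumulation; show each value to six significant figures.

∫_10^44 ln(x) dx evaluates to 109.478.
Boundary: ½(f(10) + f(44)) = ½(2.30259 + 3.78419) = 3.04339.
Running total after boundary: 112.522.
k=1: B_{2}/(2)! × [f^{(1)}(44) − f^{(1)}(10)] = 1/12 × (0.0227273 − 0.100000) = -0.00643939.
Running total after k=1: 112.515.
k=2: B_{4}/(4)! × [f^{(3)}(44) − f^{(3)}(10)] = −1/720 × (2.34786e-05 − 0.00200000) = 2.74517e-06.
Running total after k=2: 112.515.
k=3: B_{6}/(6)! × [f^{(5)}(44) − f^{(5)}(10)] = 1/30240 × (1.45528e-07 − 0.000240000) = -7.93170e-09.
Running total after k=3: 112.515.
k=4: B_{8}/(8)! × [f^{(7)}(44) − f^{(7)}(10)] = −1/1209600 × (2.25509e-09 − 7.20000e-05) = 5.95219e-11.

S_4 ≈ 112.515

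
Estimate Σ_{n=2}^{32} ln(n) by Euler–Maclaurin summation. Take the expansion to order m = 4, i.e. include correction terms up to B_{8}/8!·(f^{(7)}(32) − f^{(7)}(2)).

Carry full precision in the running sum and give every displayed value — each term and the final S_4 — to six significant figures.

Integral: ∫_2^32 ln(x) dx = 79.5173.
½[f(2) + f(32)] = ½[0.693147 + 3.46574] = 2.07944.
Running total after boundary: 81.5967.
k=1: B_{2}/(2)! × [f^{(1)}(32) − f^{(1)}(2)] = 1/12 × (0.0312500 − 0.500000) = -0.0390625.
Running total after k=1: 81.5576.
k=2: B_{4}/(4)! × [f^{(3)}(32) − f^{(3)}(2)] = −1/720 × (6.10352e-05 − 0.250000) = 0.000347137.
Running total after k=2: 81.5580.
k=3: B_{6}/(6)! × [f^{(5)}(32) − f^{(5)}(2)] = 1/30240 × (7.15256e-07 − 0.750000) = -2.48016e-05.
Running total after k=3: 81.5580.
k=4: B_{8}/(8)! × [f^{(7)}(32) − f^{(7)}(2)] = −1/1209600 × (2.09548e-08 − 5.62500) = 4.65030e-06.

S_4 ≈ 81.5580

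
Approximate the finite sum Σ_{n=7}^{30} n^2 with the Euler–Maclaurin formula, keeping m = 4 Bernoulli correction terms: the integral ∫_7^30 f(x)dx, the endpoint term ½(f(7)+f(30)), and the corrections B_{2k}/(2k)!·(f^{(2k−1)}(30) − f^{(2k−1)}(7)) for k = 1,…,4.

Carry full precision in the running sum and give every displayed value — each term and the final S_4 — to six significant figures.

S_4 ≈ 9364.00

Integral: ∫_7^30 x^2 dx = 8885.67.
Boundary: ½(f(7) + f(30)) = ½(49.0000 + 900.000) = 474.500.
Integral + boundary = 9360.17.
k=1: B_{2}/(2)! × [f^{(1)}(30) − f^{(1)}(7)] = 1/12 × (60.0000 − 14.0000) = 3.83333.
After k=1: 9364.00.
k=2: B_{4}/(4)! × [f^{(3)}(30) − f^{(3)}(7)] = −1/720 × (0.00000 − 0.00000) = 0.00000.
After k=2: 9364.00.
k=3: B_{6}/(6)! × [f^{(5)}(30) − f^{(5)}(7)] = 1/30240 × (0.00000 − 0.00000) = 0.00000.
After k=3: 9364.00.
k=4: B_{8}/(8)! × [f^{(7)}(30) − f^{(7)}(7)] = −1/1209600 × (0.00000 − 0.00000) = 0.00000.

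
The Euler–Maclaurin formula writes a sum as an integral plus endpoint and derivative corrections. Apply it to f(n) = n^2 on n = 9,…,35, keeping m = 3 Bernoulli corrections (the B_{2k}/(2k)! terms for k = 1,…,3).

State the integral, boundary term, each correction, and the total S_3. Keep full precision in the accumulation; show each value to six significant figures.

The integral term ∫_9^35 x^2 dx = 14048.7.
½[f(9) + f(35)] = ½[81.0000 + 1225.00] = 653.000.
Integral + boundary = 14701.7.
Order-1 term: 1/12 · (70.0000 − 18.0000) = 4.33333.
Running total after k=1: 14706.0.
Order-2 term: −1/720 · (0.00000 − 0.00000) = 0.00000.
Running total after k=2: 14706.0.
Order-3 term: 1/30240 · (0.00000 − 0.00000) = 0.00000.

S_3 ≈ 14706.0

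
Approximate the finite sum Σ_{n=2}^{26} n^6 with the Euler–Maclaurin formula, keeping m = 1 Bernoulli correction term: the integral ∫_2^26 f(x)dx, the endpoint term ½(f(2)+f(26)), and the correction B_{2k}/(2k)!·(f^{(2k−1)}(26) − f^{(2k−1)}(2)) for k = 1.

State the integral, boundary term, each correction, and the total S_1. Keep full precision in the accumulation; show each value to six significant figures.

S_1 ≈ 1.30780e+09

∫_2^26 x^6 dx evaluates to 1.14740e+09.
Boundary: ½(f(2) + f(26)) = ½(64.0000 + 3.08916e+08) = 1.54458e+08.
Integral + boundary = 1.30186e+09.
k=1: B_{2}/(2)! × [f^{(1)}(26) − f^{(1)}(2)] = 1/12 × (7.12883e+07 − 192.000) = 5.94067e+06.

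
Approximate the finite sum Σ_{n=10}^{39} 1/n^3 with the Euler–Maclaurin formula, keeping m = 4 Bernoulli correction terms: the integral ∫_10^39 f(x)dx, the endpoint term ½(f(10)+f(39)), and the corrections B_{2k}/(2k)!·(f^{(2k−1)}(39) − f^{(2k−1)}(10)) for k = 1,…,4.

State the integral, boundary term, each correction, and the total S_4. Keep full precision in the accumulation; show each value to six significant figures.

S_4 ≈ 0.00520451

Integral: ∫_10^39 1/x^3 dx = 0.00467127.
Endpoint term: (f(10) + f(39))/2 = (0.00100000 + 1.68580e-05)/2 = 0.000508429.
Running total after boundary: 0.00517970.
Correction k=1: B_{2}/2! · (f^{(1)}(39) − f^{(1)}(10)) = 1/12 · (-1.29677e-06 − (-0.000300000)) = 2.48919e-05.
After k=1: 0.00520459.
Correction k=2: B_{4}/4! · (f^{(3)}(39) − f^{(3)}(10)) = −1/720 · (-1.70515e-08 − (-6.00000e-05)) = -8.33097e-08.
After k=2: 0.00520451.
Correction k=3: B_{6}/6! · (f^{(5)}(39) − f^{(5)}(10)) = 1/30240 · (-4.70851e-10 − (-2.52000e-05)) = 8.33318e-10.
After k=3: 0.00520451.
Correction k=4: B_{8}/8! · (f^{(7)}(39) − f^{(7)}(10)) = −1/1209600 · (-2.22888e-11 − (-1.81440e-05)) = -1.50000e-11.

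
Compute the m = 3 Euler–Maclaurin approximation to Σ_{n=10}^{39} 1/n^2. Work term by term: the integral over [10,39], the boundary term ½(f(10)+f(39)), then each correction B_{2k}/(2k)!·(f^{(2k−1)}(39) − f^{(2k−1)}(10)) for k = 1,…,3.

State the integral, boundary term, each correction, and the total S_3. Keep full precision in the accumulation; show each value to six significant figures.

S_3 ≈ 0.0798512

∫_10^39 1/x^2 dx evaluates to 0.0743590.
Boundary: ½(f(10) + f(39)) = ½(0.0100000 + 0.000657462) = 0.00532873.
Running total after boundary: 0.0796877.
Correction k=1: B_{2}/2! · (f^{(1)}(39) − f^{(1)}(10)) = 1/12 · (-3.37160e-05 − (-0.00200000)) = 0.000163857.
Running total after k=1: 0.0798516.
Correction k=2: B_{4}/4! · (f^{(3)}(39) − f^{(3)}(10)) = −1/720 · (-2.66004e-07 − (-0.000240000)) = -3.32964e-07.
Running total after k=2: 0.0798512.
Correction k=3: B_{6}/6! · (f^{(5)}(39) − f^{(5)}(10)) = 1/30240 · (-5.24663e-09 − (-7.20000e-05)) = 2.38078e-09.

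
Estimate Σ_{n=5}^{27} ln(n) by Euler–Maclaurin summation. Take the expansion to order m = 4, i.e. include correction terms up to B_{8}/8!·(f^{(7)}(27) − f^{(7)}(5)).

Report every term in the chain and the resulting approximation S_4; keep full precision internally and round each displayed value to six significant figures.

S_4 ≈ 61.3795

The integral term ∫_5^27 ln(x) dx = 58.9404.
Boundary: ½(f(5) + f(27)) = ½(1.60944 + 3.29584) = 2.45264.
Integral + boundary = 61.3930.
Order-1 term: 1/12 · (0.0370370 − 0.200000) = -0.0135802.
Partial sum through k=1: 61.3795.
Order-2 term: −1/720 · (0.000101611 − 0.0160000) = 2.20811e-05.
Partial sum through k=2: 61.3795.
Order-3 term: 1/30240 · (1.67260e-06 − 0.00768000) = -2.53913e-07.
Partial sum through k=3: 61.3795.
Order-4 term: −1/1209600 · (6.88313e-08 − 0.00921600) = 7.61899e-09.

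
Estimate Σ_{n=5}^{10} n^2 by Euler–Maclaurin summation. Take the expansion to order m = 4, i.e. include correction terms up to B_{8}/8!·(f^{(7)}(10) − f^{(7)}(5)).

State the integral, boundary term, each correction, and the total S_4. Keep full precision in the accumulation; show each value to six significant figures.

S_4 ≈ 355.000

The integral term ∫_5^10 x^2 dx = 291.667.
Endpoint term: (f(5) + f(10))/2 = (25.0000 + 100.000)/2 = 62.5000.
Running total after boundary: 354.167.
Order-1 term: 1/12 · (20.0000 − 10.0000) = 0.833333.
Running total after k=1: 355.000.
Order-2 term: −1/720 · (0.00000 − 0.00000) = 0.00000.
Running total after k=2: 355.000.
Order-3 term: 1/30240 · (0.00000 − 0.00000) = 0.00000.
Running total after k=3: 355.000.
Order-4 term: −1/1209600 · (0.00000 − 0.00000) = 0.00000.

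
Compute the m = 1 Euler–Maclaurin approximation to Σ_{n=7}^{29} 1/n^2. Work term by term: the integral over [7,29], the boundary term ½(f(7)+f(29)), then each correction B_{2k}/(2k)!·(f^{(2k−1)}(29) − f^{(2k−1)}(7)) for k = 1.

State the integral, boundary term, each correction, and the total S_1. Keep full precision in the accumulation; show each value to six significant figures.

S_1 ≈ 0.119652

The integral term ∫_7^29 1/x^2 dx = 0.108374.
½[f(7) + f(29)] = ½[0.0204082 + 0.00118906] = 0.0107986.
Integral + boundary = 0.119173.
k=1: B_{2}/(2)! × [f^{(1)}(29) − f^{(1)}(7)] = 1/12 × (-8.20042e-05 − (-0.00583090)) = 0.000479075.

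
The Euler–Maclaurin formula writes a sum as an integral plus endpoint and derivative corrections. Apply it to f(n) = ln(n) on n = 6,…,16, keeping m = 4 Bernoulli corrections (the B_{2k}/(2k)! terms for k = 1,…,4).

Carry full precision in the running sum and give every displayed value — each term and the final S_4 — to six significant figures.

Integral: ∫_6^16 ln(x) dx = 23.6109.
Boundary: ½(f(6) + f(16)) = ½(1.79176 + 2.77259) = 2.28217.
Running total after boundary: 25.8930.
Correction k=1: B_{2}/2! · (f^{(1)}(16) − f^{(1)}(6)) = 1/12 · (0.0625000 − 0.166667) = -0.00868056.
After k=1: 25.8844.
Correction k=2: B_{4}/4! · (f^{(3)}(16) − f^{(3)}(6)) = −1/720 · (0.000488281 − 0.00925926) = 1.21819e-05.
After k=2: 25.8844.
Correction k=3: B_{6}/6! · (f^{(5)}(16) − f^{(5)}(6)) = 1/30240 · (2.28882e-05 − 0.00308642) = -1.01307e-07.
After k=3: 25.8844.
Correction k=4: B_{8}/8! · (f^{(7)}(16) − f^{(7)}(6)) = −1/1209600 · (2.68221e-06 − 0.00257202) = 2.12412e-09.

S_4 ≈ 25.8844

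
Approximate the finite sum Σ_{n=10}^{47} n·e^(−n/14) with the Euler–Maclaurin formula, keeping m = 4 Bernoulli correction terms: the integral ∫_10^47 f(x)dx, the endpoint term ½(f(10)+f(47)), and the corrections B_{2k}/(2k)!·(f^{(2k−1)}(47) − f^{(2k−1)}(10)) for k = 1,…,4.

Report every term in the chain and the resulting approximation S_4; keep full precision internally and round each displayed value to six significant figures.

Integral: ∫_10^47 x·e^(−x/14) dx = 134.737.
Endpoint term: (f(10) + f(47))/2 = (4.89542 + 1.63723)/2 = 3.26632.
Running total after boundary: 138.004.
k=1: B_{2}/(2)! × [f^{(1)}(47) − f^{(1)}(10)] = 1/12 × (-0.0821102 − 0.139869) = -0.0184983.
After k=1: 137.985.
k=2: B_{4}/(4)! × [f^{(3)}(47) − f^{(3)}(10)] = −1/720 × (-6.34742e-05 − 0.00570894) = 8.01724e-06.
After k=2: 137.985.
k=3: B_{6}/(6)! × [f^{(5)}(47) − f^{(5)}(10)] = 1/30240 × (1.48970e-06 − 5.46136e-05) = -1.75674e-09.
After k=3: 137.985.
k=4: B_{8}/(8)! × [f^{(7)}(47) − f^{(7)}(10)] = −1/1209600 × (1.68533e-08 − 4.08673e-07) = 3.23925e-13.

S_4 ≈ 137.985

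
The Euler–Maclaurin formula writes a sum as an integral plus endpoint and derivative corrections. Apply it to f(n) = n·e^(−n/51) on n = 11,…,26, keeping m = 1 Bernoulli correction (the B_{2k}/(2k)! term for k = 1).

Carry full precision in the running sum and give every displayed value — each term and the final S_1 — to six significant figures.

Integral: ∫_11^26 x·e^(−x/51) dx = 189.926.
Boundary: ½(f(11) + f(26)) = ½(8.86587 + 15.6159) = 12.2409.
So far: 202.167.
Order-1 term: 1/12 · (0.294418 − 0.632148) = -0.0281441.

S_1 ≈ 202.139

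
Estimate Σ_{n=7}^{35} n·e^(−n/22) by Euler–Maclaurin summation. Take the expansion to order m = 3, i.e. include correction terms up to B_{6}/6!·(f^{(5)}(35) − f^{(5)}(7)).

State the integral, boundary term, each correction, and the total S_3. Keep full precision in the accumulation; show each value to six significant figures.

∫_7^35 x·e^(−x/22) dx evaluates to 208.636.
Endpoint term: (f(7) + f(35))/2 = (5.09229 + 7.13091)/2 = 6.11160.
So far: 214.747.
Correction k=1: B_{2}/2! · (f^{(1)}(35) − f^{(1)}(7)) = 1/12 · (-0.120392 − 0.496003) = -0.0513662.
After k=1: 214.696.
Correction k=2: B_{4}/4! · (f^{(3)}(35) − f^{(3)}(7)) = −1/720 · (0.000593158 − 0.00403088) = 4.77461e-06.
After k=2: 214.696.
Correction k=3: B_{6}/6! · (f^{(5)}(35) − f^{(5)}(7)) = 1/30240 · (2.96500e-06 − 1.45392e-05) = -3.82743e-10.

S_3 ≈ 214.696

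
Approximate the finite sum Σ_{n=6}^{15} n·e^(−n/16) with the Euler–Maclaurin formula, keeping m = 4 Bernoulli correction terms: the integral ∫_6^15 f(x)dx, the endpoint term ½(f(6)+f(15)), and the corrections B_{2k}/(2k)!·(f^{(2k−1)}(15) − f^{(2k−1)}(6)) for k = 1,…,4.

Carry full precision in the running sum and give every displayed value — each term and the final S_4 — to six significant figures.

The integral term ∫_6^15 x·e^(−x/16) dx = 47.6894.
½[f(6) + f(15)] = ½[4.12374 + 5.87408] = 4.99891.
So far: 52.6883.
Order-1 term: 1/12 · (0.0244754 − 0.429556) = -0.0337567.
After k=1: 52.6546.
Order-2 term: −1/720 · (0.00315503 − 0.00704740) = 5.40608e-06.
After k=2: 52.6546.
Order-3 term: 1/30240 · (2.42752e-05 − 4.85033e-05) = -8.01195e-10.
After k=3: 52.6546.
Order-4 term: −1/1209600 · (1.41508e-07 − 2.71397e-07) = 1.07382e-13.

S_4 ≈ 52.6546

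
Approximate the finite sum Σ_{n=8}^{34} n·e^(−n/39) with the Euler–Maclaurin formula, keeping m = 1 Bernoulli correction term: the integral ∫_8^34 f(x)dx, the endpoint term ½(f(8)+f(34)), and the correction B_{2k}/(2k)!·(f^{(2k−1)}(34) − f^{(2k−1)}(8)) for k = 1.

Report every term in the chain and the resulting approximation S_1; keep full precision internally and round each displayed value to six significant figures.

S_1 ≈ 312.759

The integral term ∫_8^34 x·e^(−x/39) dx = 302.441.
½[f(8) + f(34)] = ½[6.51634 + 14.2188] = 10.3676.
Running total after boundary: 312.809.
Order-1 term: 1/12 · (0.0536154 − 0.647457) = -0.0494868.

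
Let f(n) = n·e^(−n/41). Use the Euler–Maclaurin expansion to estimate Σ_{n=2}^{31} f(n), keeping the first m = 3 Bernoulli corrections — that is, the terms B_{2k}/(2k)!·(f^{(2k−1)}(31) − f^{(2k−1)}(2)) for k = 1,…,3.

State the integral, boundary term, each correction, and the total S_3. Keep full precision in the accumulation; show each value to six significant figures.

Integral: ∫_2^31 x·e^(−x/41) dx = 293.115.
Endpoint term: (f(2) + f(31))/2 = (1.90478 + 14.5543)/2 = 8.22956.
Integral + boundary = 301.344.
Order-1 term: 1/12 · (0.114511 − 0.905932) = -0.0659518.
Running total after k=1: 301.278.
Order-2 term: −1/720 · (0.000626711 − 0.00167205) = 1.45186e-06.
Running total after k=2: 301.278.
Order-3 term: 1/30240 · (7.05117e-07 − 1.66875e-06) = -3.18662e-11.

S_3 ≈ 301.278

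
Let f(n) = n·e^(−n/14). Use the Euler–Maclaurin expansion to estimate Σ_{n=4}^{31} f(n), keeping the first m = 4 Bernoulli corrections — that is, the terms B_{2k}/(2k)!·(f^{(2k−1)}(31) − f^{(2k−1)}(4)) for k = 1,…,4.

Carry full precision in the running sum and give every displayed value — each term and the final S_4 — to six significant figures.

∫_4^31 x·e^(−x/14) dx evaluates to 120.556.
Boundary: ½(f(4) + f(31)) = ½(3.00591 + 3.38618) = 3.19604.
Running total after boundary: 123.752.
k=1: B_{2}/(2)! × [f^{(1)}(31) − f^{(1)}(4)] = 1/12 × (-0.132638 − 0.536769) = -0.0557840.
Running total after k=1: 123.697.
k=2: B_{4}/(4)! × [f^{(3)}(31) − f^{(3)}(4)] = −1/720 × (0.000437881 − 0.0104068) = 1.38457e-05.
Running total after k=2: 123.697.
k=3: B_{6}/(6)! × [f^{(5)}(31) − f^{(5)}(4)] = 1/30240 × (7.92086e-06 − 9.22188e-05) = -2.78763e-09.
Running total after k=3: 123.697.
k=4: B_{8}/(8)! × [f^{(7)}(31) − f^{(7)}(4)] = −1/1209600 × (6.94267e-08 − 6.70112e-07) = 4.96598e-13.

S_4 ≈ 123.697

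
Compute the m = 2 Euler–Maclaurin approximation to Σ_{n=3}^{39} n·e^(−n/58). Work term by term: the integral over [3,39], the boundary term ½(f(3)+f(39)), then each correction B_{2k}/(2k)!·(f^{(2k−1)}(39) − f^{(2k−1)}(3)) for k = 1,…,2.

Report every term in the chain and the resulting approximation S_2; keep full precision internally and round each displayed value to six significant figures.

S_2 ≈ 499.038

∫_3^39 x·e^(−x/58) dx evaluates to 487.720.
Boundary: ½(f(3) + f(39)) = ½(2.84877 + 19.9085) = 11.3786.
Running total after boundary: 499.099.
Order-1 term: 1/12 · (0.167225 − 0.900474) = -0.0611041.
Partial sum through k=1: 499.038.
Order-2 term: −1/720 · (0.000353203 − 0.000832240) = 6.65329e-07.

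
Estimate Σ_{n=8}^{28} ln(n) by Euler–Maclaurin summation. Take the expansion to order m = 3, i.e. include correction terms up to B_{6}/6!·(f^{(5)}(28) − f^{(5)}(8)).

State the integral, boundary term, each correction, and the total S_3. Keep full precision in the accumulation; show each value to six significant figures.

Integral: ∫_8^28 ln(x) dx = 56.6662.
½[f(8) + f(28)] = ½[2.07944 + 3.33220] = 2.70582.
Integral + boundary = 59.3720.
Correction k=1: B_{2}/2! · (f^{(1)}(28) − f^{(1)}(8)) = 1/12 · (0.0357143 − 0.125000) = -0.00744048.
Running total after k=1: 59.3646.
Correction k=2: B_{4}/4! · (f^{(3)}(28) − f^{(3)}(8)) = −1/720 · (9.11079e-05 − 0.00390625) = 5.29881e-06.
Running total after k=2: 59.3646.
Correction k=3: B_{6}/6! · (f^{(5)}(28) − f^{(5)}(8)) = 1/30240 · (1.39451e-06 − 0.000732422) = -2.41742e-08.

S_3 ≈ 59.3646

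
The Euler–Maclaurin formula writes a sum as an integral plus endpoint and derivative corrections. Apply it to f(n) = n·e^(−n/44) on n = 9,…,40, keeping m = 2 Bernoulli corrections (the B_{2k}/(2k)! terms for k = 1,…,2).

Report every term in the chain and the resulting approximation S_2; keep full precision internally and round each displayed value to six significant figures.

S_2 ≈ 423.213

∫_9^40 x·e^(−x/44) dx evaluates to 411.539.
½[f(9) + f(40)] = ½[7.33516 + 16.1156] = 11.7254.
Running total after boundary: 423.264.
k=1: B_{2}/(2)! × [f^{(1)}(40) − f^{(1)}(9)] = 1/12 × (0.0366264 − 0.648310) = -0.0509736.
Running total after k=1: 423.213.
k=2: B_{4}/(4)! × [f^{(3)}(40) − f^{(3)}(9)] = −1/720 × (0.000435128 − 0.00117683) = 1.03014e-06.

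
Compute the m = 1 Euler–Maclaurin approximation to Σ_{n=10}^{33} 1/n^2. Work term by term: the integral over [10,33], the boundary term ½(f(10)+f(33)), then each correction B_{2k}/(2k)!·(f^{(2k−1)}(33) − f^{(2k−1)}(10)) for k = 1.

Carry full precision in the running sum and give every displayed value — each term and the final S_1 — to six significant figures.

∫_10^33 1/x^2 dx evaluates to 0.0696970.
Boundary: ½(f(10) + f(33)) = ½(0.0100000 + 0.000918274) = 0.00545914.
Integral + boundary = 0.0751561.
k=1: B_{2}/(2)! × [f^{(1)}(33) − f^{(1)}(10)] = 1/12 × (-5.56529e-05 − (-0.00200000)) = 0.000162029.

S_1 ≈ 0.0753181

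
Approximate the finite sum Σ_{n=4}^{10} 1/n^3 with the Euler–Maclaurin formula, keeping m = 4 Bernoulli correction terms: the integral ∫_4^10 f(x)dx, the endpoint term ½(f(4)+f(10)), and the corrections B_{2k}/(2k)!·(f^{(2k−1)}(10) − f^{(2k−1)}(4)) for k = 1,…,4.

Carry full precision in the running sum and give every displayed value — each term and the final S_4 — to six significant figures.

∫_4^10 1/x^3 dx evaluates to 0.0262500.
Boundary: ½(f(4) + f(10)) = ½(0.0156250 + 0.00100000) = 0.00831250.
Running total after boundary: 0.0345625.
Correction k=1: B_{2}/2! · (f^{(1)}(10) − f^{(1)}(4)) = 1/12 · (-0.000300000 − (-0.0117188)) = 0.000951563.
After k=1: 0.0355141.
Correction k=2: B_{4}/4! · (f^{(3)}(10) − f^{(3)}(4)) = −1/720 · (-6.00000e-05 − (-0.0146484)) = -2.02617e-05.
After k=2: 0.0354938.
Correction k=3: B_{6}/6! · (f^{(5)}(10) − f^{(5)}(4)) = 1/30240 · (-2.52000e-05 − (-0.0384521)) = 1.27073e-06.
After k=3: 0.0354951.
Correction k=4: B_{8}/8! · (f^{(7)}(10) − f^{(7)}(4)) = −1/1209600 · (-1.81440e-05 − (-0.173035)) = -1.43036e-07.

S_4 ≈ 0.0354949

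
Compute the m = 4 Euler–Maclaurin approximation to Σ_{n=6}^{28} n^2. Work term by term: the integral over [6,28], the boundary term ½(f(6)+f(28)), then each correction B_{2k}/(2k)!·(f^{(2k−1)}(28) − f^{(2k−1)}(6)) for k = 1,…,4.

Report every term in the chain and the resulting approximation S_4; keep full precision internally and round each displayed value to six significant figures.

∫_6^28 x^2 dx evaluates to 7245.33.
Boundary: ½(f(6) + f(28)) = ½(36.0000 + 784.000) = 410.000.
Integral + boundary = 7655.33.
Order-1 term: 1/12 · (56.0000 − 12.0000) = 3.66667.
Partial sum through k=1: 7659.00.
Order-2 term: −1/720 · (0.00000 − 0.00000) = 0.00000.
Partial sum through k=2: 7659.00.
Order-3 term: 1/30240 · (0.00000 − 0.00000) = 0.00000.
Partial sum through k=3: 7659.00.
Order-4 term: −1/1209600 · (0.00000 − 0.00000) = 0.00000.

S_4 ≈ 7659.00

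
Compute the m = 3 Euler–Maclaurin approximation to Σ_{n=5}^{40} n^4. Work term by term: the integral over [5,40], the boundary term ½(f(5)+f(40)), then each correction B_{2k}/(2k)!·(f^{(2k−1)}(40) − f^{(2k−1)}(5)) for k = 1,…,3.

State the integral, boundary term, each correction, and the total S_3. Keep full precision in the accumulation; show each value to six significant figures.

S_3 ≈ 2.17810e+07

∫_5^40 x^4 dx evaluates to 2.04794e+07.
½[f(5) + f(40)] = ½[625.000 + 2.56000e+06] = 1.28031e+06.
Integral + boundary = 2.17597e+07.
Correction k=1: B_{2}/2! · (f^{(1)}(40) − f^{(1)}(5)) = 1/12 · (256000 − 500.000) = 21291.7.
Running total after k=1: 2.17810e+07.
Correction k=2: B_{4}/4! · (f^{(3)}(40) − f^{(3)}(5)) = −1/720 · (960.000 − 120.000) = -1.16667.
Running total after k=2: 2.17810e+07.
Correction k=3: B_{6}/6! · (f^{(5)}(40) − f^{(5)}(5)) = 1/30240 · (0.00000 − 0.00000) = 0.00000.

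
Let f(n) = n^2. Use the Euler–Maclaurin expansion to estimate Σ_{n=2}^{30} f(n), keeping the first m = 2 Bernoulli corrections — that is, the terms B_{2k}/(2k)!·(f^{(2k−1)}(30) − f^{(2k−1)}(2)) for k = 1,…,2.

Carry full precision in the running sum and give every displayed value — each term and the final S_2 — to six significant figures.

S_2 ≈ 9454.00

∫_2^30 x^2 dx evaluates to 8997.33.
Boundary: ½(f(2) + f(30)) = ½(4.00000 + 900.000) = 452.000.
Integral + boundary = 9449.33.
Order-1 term: 1/12 · (60.0000 − 4.00000) = 4.66667.
After k=1: 9454.00.
Order-2 term: −1/720 · (0.00000 − 0.00000) = 0.00000.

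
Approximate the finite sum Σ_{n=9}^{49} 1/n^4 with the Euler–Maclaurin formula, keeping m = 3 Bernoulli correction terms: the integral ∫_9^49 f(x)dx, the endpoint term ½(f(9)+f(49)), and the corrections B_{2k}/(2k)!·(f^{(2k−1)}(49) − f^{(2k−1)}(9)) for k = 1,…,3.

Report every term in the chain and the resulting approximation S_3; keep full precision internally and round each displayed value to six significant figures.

S_3 ≈ 0.000536318

Integral: ∫_9^49 1/x^4 dx = 0.000454414.
Endpoint term: (f(9) + f(49))/2 = (0.000152416 + 1.73467e-07)/2 = 7.62946e-05.
Running total after boundary: 0.000530709.
k=1: B_{2}/(2)! × [f^{(1)}(49) − f^{(1)}(9)] = 1/12 × (-1.41605e-08 − (-6.77404e-05)) = 5.64385e-06.
After k=1: 0.000536353.
k=2: B_{4}/(4)! × [f^{(3)}(49) − f^{(3)}(9)] = −1/720 × (-1.76933e-10 − (-2.50890e-05)) = -3.48456e-08.
After k=2: 0.000536318.
k=3: B_{6}/(6)! × [f^{(5)}(49) − f^{(5)}(9)] = 1/30240 × (-4.12672e-12 − (-1.73455e-05)) = 5.73594e-10.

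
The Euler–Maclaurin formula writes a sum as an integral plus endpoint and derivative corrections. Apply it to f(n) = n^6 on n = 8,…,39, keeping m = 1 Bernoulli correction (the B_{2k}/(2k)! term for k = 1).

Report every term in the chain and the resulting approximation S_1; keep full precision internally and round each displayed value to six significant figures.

∫_8^39 x^6 dx evaluates to 1.96041e+10.
Boundary: ½(f(8) + f(39)) = ½(262144 + 3.51874e+09) = 1.75950e+09.
Running total after boundary: 2.13636e+10.
k=1: B_{2}/(2)! × [f^{(1)}(39) − f^{(1)}(8)] = 1/12 × (5.41345e+08 − 196608) = 4.50957e+07.

S_1 ≈ 2.14087e+10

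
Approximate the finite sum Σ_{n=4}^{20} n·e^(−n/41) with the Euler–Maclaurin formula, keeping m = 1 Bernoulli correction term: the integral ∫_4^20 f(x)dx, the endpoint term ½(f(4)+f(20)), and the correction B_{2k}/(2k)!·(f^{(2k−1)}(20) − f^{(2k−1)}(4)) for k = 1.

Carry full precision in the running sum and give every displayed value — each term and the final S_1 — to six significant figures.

S_1 ≈ 145.868

∫_4^20 x·e^(−x/41) dx evaluates to 137.956.
½[f(4) + f(20)] = ½[3.62819 + 12.2795] = 7.95382.
Running total after boundary: 145.910.
k=1: B_{2}/(2)! × [f^{(1)}(20) − f^{(1)}(4)] = 1/12 × (0.314474 − 0.818555) = -0.0420067.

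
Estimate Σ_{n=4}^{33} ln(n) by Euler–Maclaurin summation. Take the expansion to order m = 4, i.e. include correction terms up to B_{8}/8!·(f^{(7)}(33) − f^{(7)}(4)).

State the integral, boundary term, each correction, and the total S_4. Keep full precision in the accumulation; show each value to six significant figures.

S_4 ≈ 83.2627

∫_4^33 ln(x) dx evaluates to 80.8396.
Boundary: ½(f(4) + f(33)) = ½(1.38629 + 3.49651) = 2.44140.
Running total after boundary: 83.2810.
Order-1 term: 1/12 · (0.0303030 − 0.250000) = -0.0183081.
Partial sum through k=1: 83.2627.
Order-2 term: −1/720 · (5.56529e-05 − 0.0312500) = 4.33255e-05.
Partial sum through k=2: 83.2627.
Order-3 term: 1/30240 · (6.13256e-07 − 0.0234375) = -7.75029e-07.
Partial sum through k=3: 83.2627.
Order-4 term: −1/1209600 · (1.68941e-08 − 0.0439453) = 3.63304e-08.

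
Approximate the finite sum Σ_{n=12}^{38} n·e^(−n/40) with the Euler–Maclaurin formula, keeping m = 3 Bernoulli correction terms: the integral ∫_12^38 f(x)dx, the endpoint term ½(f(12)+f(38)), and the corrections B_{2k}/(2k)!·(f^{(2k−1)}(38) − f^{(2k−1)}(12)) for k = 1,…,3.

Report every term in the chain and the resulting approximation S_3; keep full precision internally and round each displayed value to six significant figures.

The integral term ∫_12^38 x·e^(−x/40) dx = 334.270.
½[f(12) + f(38)] = ½[8.88982 + 14.6962] = 11.7930.
Integral + boundary = 346.063.
Correction k=1: B_{2}/2! · (f^{(1)}(38) − f^{(1)}(12)) = 1/12 · (0.0193371 − 0.518573) = -0.0416030.
Partial sum through k=1: 346.021.
Correction k=2: B_{4}/4! · (f^{(3)}(38) − f^{(3)}(12)) = −1/720 · (0.000495512 − 0.00125013) = 1.04808e-06.
Partial sum through k=2: 346.021.
Correction k=3: B_{6}/6! · (f^{(5)}(38) − f^{(5)}(12)) = 1/30240 · (6.11836e-07 − 1.36010e-06) = -2.47440e-11.

S_3 ≈ 346.021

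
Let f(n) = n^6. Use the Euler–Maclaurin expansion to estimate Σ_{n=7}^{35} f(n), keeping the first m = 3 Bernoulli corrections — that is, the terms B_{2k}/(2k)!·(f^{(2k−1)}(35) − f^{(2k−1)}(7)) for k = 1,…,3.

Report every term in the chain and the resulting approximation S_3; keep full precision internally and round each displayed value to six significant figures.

S_3 ≈ 1.01366e+10

The integral term ∫_7^35 x^6 dx = 9.19121e+09.
Endpoint term: (f(7) + f(35))/2 = (117649 + 1.83827e+09)/2 = 9.19192e+08.
So far: 1.01104e+10.
k=1: B_{2}/(2)! × [f^{(1)}(35) − f^{(1)}(7)] = 1/12 × (3.15131e+08 − 100842) = 2.62525e+07.
Running total after k=1: 1.01367e+10.
k=2: B_{4}/(4)! × [f^{(3)}(35) − f^{(3)}(7)] = −1/720 × (5.14500e+06 − 41160.0) = -7088.67.
Running total after k=2: 1.01366e+10.
k=3: B_{6}/(6)! × [f^{(5)}(35) − f^{(5)}(7)] = 1/30240 × (25200.0 − 5040.00) = 0.666667.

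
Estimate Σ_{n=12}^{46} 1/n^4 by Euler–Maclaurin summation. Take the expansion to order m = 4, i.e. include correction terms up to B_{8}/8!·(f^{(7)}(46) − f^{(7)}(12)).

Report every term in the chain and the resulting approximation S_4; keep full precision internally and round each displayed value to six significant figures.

S_4 ≈ 0.000215034

∫_12^46 1/x^4 dx evaluates to 0.000189477.
Boundary: ½(f(12) + f(46)) = ½(4.82253e-05 + 2.23341e-07) = 2.42243e-05.
Integral + boundary = 0.000213701.
Correction k=1: B_{2}/2! · (f^{(1)}(46) − f^{(1)}(12)) = 1/12 · (-1.94210e-08 − (-1.60751e-05)) = 1.33797e-06.
Running total after k=1: 0.000215039.
Correction k=2: B_{4}/4! · (f^{(3)}(46) − f^{(3)}(12)) = −1/720 · (-2.75345e-10 − (-3.34898e-06)) = -4.65098e-09.
Running total after k=2: 0.000215034.
Correction k=3: B_{6}/6! · (f^{(5)}(46) − f^{(5)}(12)) = 1/30240 · (-7.28700e-12 − (-1.30238e-06)) = 4.30679e-11.
Running total after k=3: 0.000215034.
Correction k=4: B_{8}/8! · (f^{(7)}(46) − f^{(7)}(12)) = −1/1209600 · (-3.09939e-13 − (-8.13988e-07)) = -6.72940e-13.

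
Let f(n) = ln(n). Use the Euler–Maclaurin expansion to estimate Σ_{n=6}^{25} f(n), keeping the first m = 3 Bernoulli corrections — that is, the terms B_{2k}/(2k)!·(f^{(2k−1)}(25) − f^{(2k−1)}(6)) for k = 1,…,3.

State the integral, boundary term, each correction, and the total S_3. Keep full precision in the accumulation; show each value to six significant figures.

∫_6^25 ln(x) dx evaluates to 50.7213.
Endpoint term: (f(6) + f(25))/2 = (1.79176 + 3.21888)/2 = 2.50532.
Running total after boundary: 53.2267.
Correction k=1: B_{2}/2! · (f^{(1)}(25) − f^{(1)}(6)) = 1/12 · (0.0400000 − 0.166667) = -0.0105556.
Running total after k=1: 53.2161.
Correction k=2: B_{4}/4! · (f^{(3)}(25) − f^{(3)}(6)) = −1/720 · (0.000128000 − 0.00925926) = 1.26823e-05.
Running total after k=2: 53.2161.
Correction k=3: B_{6}/6! · (f^{(5)}(25) − f^{(5)}(6)) = 1/30240 · (2.45760e-06 − 0.00308642) = -1.01983e-07.

S_3 ≈ 53.2161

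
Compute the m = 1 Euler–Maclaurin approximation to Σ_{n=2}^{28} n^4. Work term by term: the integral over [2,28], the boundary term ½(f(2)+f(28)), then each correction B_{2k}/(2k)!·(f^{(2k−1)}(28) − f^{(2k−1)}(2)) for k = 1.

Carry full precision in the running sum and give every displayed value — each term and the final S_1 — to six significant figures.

S_1 ≈ 3.75672e+06

∫_2^28 x^4 dx evaluates to 3.44207e+06.
½[f(2) + f(28)] = ½[16.0000 + 614656] = 307336.
So far: 3.74940e+06.
Correction k=1: B_{2}/2! · (f^{(1)}(28) − f^{(1)}(2)) = 1/12 · (87808.0 − 32.0000) = 7314.67.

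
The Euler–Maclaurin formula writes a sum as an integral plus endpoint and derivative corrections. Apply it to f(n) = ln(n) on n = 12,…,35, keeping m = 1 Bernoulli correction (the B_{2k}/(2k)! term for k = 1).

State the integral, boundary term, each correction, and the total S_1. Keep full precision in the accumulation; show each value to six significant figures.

S_1 ≈ 74.6339

∫_12^35 ln(x) dx evaluates to 71.6183.
½[f(12) + f(35)] = ½[2.48491 + 3.55535] = 3.02013.
Running total after boundary: 74.6384.
Order-1 term: 1/12 · (0.0285714 − 0.0833333) = -0.00456349.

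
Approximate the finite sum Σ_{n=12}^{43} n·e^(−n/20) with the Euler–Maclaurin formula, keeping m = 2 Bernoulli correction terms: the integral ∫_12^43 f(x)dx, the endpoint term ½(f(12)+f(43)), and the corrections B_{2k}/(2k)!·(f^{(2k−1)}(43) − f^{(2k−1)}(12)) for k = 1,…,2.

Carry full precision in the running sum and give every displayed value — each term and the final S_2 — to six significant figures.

S_2 ≈ 210.237

The integral term ∫_12^43 x·e^(−x/20) dx = 204.469.
Boundary: ½(f(12) + f(43)) = ½(6.58574 + 5.00882) = 5.79728.
Integral + boundary = 210.267.
Order-1 term: 1/12 · (-0.133957 − 0.219525) = -0.0294568.
Partial sum through k=1: 210.237.
Order-2 term: −1/720 · (0.000247529 − 0.00329287) = 4.22964e-06.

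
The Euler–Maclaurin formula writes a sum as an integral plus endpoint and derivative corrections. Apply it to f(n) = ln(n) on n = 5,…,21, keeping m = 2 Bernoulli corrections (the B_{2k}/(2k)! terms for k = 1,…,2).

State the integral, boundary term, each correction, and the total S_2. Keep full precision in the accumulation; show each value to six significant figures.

S_2 ≈ 42.2021

Integral: ∫_5^21 ln(x) dx = 39.8878.
½[f(5) + f(21)] = ½[1.60944 + 3.04452] = 2.32698.
So far: 42.2148.
Order-1 term: 1/12 · (0.0476190 − 0.200000) = -0.0126984.
After k=1: 42.2021.
Order-2 term: −1/720 · (0.000215959 − 0.0160000) = 2.19223e-05.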